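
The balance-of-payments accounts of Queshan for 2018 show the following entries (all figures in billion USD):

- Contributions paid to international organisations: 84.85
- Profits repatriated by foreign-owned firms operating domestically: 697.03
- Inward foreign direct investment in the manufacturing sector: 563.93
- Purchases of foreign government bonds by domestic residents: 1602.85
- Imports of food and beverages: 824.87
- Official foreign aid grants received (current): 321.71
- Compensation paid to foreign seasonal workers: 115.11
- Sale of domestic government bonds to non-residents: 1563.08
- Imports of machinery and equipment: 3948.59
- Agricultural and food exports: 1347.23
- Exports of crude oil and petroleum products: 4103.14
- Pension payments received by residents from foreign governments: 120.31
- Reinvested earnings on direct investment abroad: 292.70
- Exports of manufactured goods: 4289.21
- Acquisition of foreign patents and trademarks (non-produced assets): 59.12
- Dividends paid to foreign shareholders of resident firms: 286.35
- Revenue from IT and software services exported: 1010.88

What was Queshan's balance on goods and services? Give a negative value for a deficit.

Goods: -3948.59 + 1347.23 + 4103.14 - 824.87 + 4289.21 = 4966.12
Services: 1010.88
Trade balance = 4966.12 + 1010.88 = 5977.00
(Excluded from the trade balance — secondary income: contributions paid to international organisations 84.85, official foreign aid grants received (current) 321.71, pension payments received by residents from foreign governments 120.31; primary income: profits repatriated by foreign-owned firms operating domestically 697.03, compensation paid to foreign seasonal workers 115.11, reinvested earnings on direct investment abroad 292.70, dividends paid to foreign shareholders of resident firms 286.35; financial account: inward foreign direct investment in the manufacturing sector 563.93, purchases of foreign government bonds by domestic residents 1602.85, sale of domestic government bonds to non-residents 1563.08; capital account: acquisition of foreign patents and trademarks (non-produced assets) 59.12.)

5977.00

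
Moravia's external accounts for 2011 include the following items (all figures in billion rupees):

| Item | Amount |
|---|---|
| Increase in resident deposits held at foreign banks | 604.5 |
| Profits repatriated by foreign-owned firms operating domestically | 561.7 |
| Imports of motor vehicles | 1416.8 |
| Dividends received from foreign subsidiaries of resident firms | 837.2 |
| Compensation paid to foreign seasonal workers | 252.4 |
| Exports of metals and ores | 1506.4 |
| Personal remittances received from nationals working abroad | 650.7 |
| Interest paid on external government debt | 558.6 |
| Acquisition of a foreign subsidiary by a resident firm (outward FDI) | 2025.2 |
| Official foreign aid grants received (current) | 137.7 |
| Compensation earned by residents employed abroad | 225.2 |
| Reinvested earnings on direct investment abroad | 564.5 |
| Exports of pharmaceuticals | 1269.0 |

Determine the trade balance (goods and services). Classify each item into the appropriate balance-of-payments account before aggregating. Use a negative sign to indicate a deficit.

Goods: 1269.0 - 1416.8 + 1506.4 = 1358.6
Trade balance = 1358.6 + 0.0 = 1358.6
(Excluded from the trade balance — financial account: increase in resident deposits held at foreign banks 604.5, acquisition of a foreign subsidiary by a resident firm (outward FDI) 2025.2; primary income: profits repatriated by foreign-owned firms operating domestically 561.7, dividends received from foreign subsidiaries of resident firms 837.2, compensation paid to foreign seasonal workers 252.4, interest paid on external government debt 558.6, compensation earned by residents employed abroad 225.2, reinvested earnings on direct investment abroad 564.5; secondary income: personal remittances received from nationals working abroad 650.7, official foreign aid grants received (current) 137.7.)

1358.6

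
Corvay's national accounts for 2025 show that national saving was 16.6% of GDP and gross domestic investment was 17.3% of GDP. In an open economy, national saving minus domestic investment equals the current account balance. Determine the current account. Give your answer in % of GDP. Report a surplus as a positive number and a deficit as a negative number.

S - I = CA (net lending to the rest of the world).
CA = S - I = 16.6 - 17.3 = -0.7

-0.7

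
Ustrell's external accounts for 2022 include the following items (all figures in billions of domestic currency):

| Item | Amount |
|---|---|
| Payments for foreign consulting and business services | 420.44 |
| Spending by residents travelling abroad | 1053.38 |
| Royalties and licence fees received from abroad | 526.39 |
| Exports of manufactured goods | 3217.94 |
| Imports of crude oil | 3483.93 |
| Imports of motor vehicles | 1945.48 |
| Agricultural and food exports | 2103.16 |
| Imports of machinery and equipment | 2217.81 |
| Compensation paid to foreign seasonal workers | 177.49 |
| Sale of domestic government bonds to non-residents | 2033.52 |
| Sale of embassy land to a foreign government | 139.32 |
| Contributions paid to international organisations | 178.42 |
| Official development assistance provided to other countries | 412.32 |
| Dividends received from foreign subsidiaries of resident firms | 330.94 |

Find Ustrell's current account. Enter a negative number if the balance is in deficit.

-3710.84

Goods: -3483.93 + 3217.94 + 2103.16 - 2217.81 - 1945.48 = -2326.12
Services: -420.44 + 526.39 - 1053.38 = -947.43
Primary income: -177.49 + 330.94 = 153.45
Secondary income: -412.32 - 178.42 = -590.74
Current account = (-2326.12) + (-947.43) + 153.45 + (-590.74) = -3710.84
(Excluded from the current account — financial account: sale of domestic government bonds to non-residents 2033.52; capital account: sale of embassy land to a foreign government 139.32.)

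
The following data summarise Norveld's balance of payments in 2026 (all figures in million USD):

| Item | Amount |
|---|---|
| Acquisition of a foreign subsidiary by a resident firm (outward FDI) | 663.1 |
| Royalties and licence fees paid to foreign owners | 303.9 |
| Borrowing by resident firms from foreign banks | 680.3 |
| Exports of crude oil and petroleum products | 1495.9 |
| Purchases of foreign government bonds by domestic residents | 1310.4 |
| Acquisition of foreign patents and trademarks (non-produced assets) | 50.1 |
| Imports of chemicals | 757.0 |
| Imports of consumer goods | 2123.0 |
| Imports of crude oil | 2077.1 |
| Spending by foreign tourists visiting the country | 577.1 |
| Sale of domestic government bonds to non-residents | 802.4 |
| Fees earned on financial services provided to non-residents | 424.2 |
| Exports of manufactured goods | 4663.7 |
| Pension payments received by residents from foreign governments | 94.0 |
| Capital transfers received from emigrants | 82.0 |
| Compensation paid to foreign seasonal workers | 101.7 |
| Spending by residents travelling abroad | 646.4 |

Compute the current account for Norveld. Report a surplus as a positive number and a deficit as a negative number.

Goods: 1495.9 - 757.0 - 2123.0 + 4663.7 - 2077.1 = 1202.5
Services: -646.4 + 577.1 - 303.9 + 424.2 = 51.0
Primary income: -101.7
Secondary income: 94.0
Current account = 1202.5 + 51.0 + (-101.7) + 94.0 = 1245.8
(Excluded from the current account — financial account: acquisition of a foreign subsidiary by a resident firm (outward FDI) 663.1, borrowing by resident firms from foreign banks 680.3, purchases of foreign government bonds by domestic residents 1310.4, sale of domestic government bonds to non-residents 802.4; capital account: acquisition of foreign patents and trademarks (non-produced assets) 50.1, capital transfers received from emigrants 82.0.)

1245.8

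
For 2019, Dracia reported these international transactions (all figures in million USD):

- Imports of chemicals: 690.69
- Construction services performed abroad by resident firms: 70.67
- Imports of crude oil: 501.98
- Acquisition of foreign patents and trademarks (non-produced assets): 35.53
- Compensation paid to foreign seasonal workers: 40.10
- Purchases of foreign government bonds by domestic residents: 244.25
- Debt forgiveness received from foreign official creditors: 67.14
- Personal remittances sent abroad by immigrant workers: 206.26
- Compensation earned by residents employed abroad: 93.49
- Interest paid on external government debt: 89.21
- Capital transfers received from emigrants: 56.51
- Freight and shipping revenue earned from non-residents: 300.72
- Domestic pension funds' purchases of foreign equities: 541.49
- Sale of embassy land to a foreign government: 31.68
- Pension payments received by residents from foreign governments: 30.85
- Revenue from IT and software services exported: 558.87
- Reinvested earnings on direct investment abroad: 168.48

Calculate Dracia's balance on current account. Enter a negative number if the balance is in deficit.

-305.16

Goods: -690.69 - 501.98 = -1192.67
Services: 70.67 + 300.72 + 558.87 = 930.26
Primary income: -89.21 - 40.10 + 168.48 + 93.49 = 132.66
Secondary income: 30.85 - 206.26 = -175.41
Current account = (-1192.67) + 930.26 + 132.66 + (-175.41) = -305.16
(Excluded from the current account — capital account: acquisition of foreign patents and trademarks (non-produced assets) 35.53, debt forgiveness received from foreign official creditors 67.14, capital transfers received from emigrants 56.51, sale of embassy land to a foreign government 31.68; financial account: purchases of foreign government bonds by domestic residents 244.25, domestic pension funds' purchases of foreign equities 541.49.)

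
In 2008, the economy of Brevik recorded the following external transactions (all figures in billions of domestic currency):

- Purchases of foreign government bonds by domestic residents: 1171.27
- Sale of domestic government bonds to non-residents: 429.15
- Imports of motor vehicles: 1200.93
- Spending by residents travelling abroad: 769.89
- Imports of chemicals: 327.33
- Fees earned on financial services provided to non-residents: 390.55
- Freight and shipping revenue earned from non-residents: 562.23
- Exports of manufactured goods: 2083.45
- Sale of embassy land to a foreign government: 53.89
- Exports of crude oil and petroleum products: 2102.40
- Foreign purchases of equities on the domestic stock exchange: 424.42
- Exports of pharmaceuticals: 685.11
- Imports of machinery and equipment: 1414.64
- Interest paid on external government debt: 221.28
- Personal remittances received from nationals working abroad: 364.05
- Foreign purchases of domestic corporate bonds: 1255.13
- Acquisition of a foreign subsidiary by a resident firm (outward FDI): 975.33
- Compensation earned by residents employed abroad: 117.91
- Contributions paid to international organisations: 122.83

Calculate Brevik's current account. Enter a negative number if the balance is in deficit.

Goods: 2102.40 - 1414.64 + 2083.45 + 685.11 - 327.33 - 1200.93 = 1928.06
Services: -769.89 + 562.23 + 390.55 = 182.89
Primary income: -221.28 + 117.91 = -103.37
Secondary income: 364.05 - 122.83 = 241.22
Current account = 1928.06 + 182.89 + (-103.37) + 241.22 = 2248.80
(Excluded from the current account — financial account: purchases of foreign government bonds by domestic residents 1171.27, sale of domestic government bonds to non-residents 429.15, foreign purchases of equities on the domestic stock exchange 424.42, foreign purchases of domestic corporate bonds 1255.13, acquisition of a foreign subsidiary by a resident firm (outward FDI) 975.33; capital account: sale of embassy land to a foreign government 53.89.)

2248.80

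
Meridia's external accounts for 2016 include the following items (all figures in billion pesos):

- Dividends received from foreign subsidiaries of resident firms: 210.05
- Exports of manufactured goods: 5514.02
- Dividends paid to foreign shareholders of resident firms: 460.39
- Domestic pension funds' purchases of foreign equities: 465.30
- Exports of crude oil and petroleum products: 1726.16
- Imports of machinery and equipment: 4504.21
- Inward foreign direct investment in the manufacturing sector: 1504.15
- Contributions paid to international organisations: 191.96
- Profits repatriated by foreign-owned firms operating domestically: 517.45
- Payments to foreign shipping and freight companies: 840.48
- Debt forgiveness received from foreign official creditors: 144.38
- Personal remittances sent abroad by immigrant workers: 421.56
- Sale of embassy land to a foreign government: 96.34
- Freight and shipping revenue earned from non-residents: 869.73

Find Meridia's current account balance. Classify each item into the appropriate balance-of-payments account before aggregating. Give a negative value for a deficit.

Goods: 1726.16 + 5514.02 - 4504.21 = 2735.97
Services: 869.73 - 840.48 = 29.25
Primary income: -460.39 + 210.05 - 517.45 = -767.79
Secondary income: -421.56 - 191.96 = -613.52
Current account = 2735.97 + 29.25 + (-767.79) + (-613.52) = 1383.91
(Excluded from the current account — financial account: domestic pension funds' purchases of foreign equities 465.30, inward foreign direct investment in the manufacturing sector 1504.15; capital account: debt forgiveness received from foreign official creditors 144.38, sale of embassy land to a foreign government 96.34.)

1383.91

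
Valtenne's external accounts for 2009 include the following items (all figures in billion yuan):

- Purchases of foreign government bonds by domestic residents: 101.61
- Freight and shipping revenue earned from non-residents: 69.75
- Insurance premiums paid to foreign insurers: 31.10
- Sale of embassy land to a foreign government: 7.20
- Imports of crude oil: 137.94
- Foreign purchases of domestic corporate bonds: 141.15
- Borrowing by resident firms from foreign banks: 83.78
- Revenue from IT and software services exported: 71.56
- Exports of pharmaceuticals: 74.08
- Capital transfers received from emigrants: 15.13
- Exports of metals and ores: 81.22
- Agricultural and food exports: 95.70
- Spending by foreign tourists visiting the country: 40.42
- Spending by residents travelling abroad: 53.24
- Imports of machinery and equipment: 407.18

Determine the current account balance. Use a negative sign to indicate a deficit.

-196.73

Goods: 74.08 + 95.70 - 137.94 - 407.18 + 81.22 = -294.12
Services: 69.75 + 71.56 - 53.24 + 40.42 - 31.10 = 97.39
Current account = (-294.12) + 97.39 = -196.73
(Excluded from the current account — financial account: purchases of foreign government bonds by domestic residents 101.61, foreign purchases of domestic corporate bonds 141.15, borrowing by resident firms from foreign banks 83.78; capital account: sale of embassy land to a foreign government 7.20, capital transfers received from emigrants 15.13.)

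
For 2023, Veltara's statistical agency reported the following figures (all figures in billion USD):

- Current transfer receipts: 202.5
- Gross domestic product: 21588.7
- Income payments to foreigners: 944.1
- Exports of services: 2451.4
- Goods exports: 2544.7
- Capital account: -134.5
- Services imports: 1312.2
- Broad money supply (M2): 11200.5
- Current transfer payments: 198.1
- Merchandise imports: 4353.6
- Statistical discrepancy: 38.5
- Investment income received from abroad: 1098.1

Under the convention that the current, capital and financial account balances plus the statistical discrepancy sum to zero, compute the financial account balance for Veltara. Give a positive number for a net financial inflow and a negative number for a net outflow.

Goods balance = 2544.7 - 4353.6 = -1808.9
Services balance = 2451.4 - 1312.2 = 1139.2
Trade balance (goods + services) = -1808.9 + 1139.2 = -669.7
Net primary income = 1098.1 - 944.1 = 154.0
Net secondary income = 202.5 - 198.1 = 4.4
Current account = -669.7 + 154.0 + 4.4 = -511.3
Financial account = -(-511.3 + (-134.5) + 38.5) = 607.3

607.3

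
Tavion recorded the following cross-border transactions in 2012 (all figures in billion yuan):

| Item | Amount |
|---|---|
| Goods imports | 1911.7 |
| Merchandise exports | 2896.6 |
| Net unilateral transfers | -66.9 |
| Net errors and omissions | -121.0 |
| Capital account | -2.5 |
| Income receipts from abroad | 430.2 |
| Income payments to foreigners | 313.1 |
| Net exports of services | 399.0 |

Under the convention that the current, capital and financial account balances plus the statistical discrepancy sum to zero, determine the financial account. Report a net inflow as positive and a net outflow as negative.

-1310.6

Goods balance = 2896.6 - 1911.7 = 984.9
Services balance = 399.0
Trade balance (goods + services) = 984.9 + 399.0 = 1383.9
Net primary income = 430.2 - 313.1 = 117.1
Net secondary income = -66.9
Current account = 1383.9 + 117.1 + (-66.9) = 1434.1
Financial account = -(1434.1 + (-2.5) + (-121.0)) = -1310.6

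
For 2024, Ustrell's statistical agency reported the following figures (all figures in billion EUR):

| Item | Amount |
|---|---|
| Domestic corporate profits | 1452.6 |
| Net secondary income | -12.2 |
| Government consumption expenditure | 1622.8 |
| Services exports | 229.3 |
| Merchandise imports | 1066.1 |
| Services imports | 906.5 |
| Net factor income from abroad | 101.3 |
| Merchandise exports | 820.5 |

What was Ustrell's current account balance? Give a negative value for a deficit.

-833.7

Goods balance = 820.5 - 1066.1 = -245.6
Services balance = 229.3 - 906.5 = -677.2
Trade balance (goods + services) = -245.6 + (-677.2) = -922.8
Net primary income = 101.3
Net secondary income = -12.2
Current account = -922.8 + 101.3 + (-12.2) = -833.7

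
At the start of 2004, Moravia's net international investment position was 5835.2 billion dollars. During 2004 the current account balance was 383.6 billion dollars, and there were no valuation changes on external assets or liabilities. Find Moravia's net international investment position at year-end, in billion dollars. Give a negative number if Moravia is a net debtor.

6218.8

With no valuation effects, change in NIIP = current account = 383.6
End-of-year NIIP = 5835.2 + 383.6 = 6218.8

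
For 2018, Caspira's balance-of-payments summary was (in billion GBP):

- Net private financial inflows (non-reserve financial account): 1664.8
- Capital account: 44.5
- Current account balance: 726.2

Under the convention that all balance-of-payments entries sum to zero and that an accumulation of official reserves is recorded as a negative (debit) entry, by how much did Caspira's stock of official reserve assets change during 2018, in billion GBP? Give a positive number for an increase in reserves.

Official reserve transactions balance = -(726.2 + 44.5 + 1664.8) = -2435.5
An accumulation of reserves is recorded as a debit (negative entry), so the change in the stock of reserves is the negative of that balance.
Change in official reserves = -(-2435.5) = 2435.5

2435.5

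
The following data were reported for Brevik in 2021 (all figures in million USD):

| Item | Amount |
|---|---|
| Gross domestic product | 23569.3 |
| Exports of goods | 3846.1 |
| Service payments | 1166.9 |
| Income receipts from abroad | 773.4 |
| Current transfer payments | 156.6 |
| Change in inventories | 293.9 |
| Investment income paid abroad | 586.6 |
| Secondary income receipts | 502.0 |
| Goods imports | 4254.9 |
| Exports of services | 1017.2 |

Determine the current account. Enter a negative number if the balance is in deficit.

-26.3

Goods balance = 3846.1 - 4254.9 = -408.8
Services balance = 1017.2 - 1166.9 = -149.7
Trade balance (goods + services) = -408.8 + (-149.7) = -558.5
Net primary income = 773.4 - 586.6 = 186.8
Net secondary income = 502.0 - 156.6 = 345.4
Current account = -558.5 + 186.8 + 345.4 = -26.3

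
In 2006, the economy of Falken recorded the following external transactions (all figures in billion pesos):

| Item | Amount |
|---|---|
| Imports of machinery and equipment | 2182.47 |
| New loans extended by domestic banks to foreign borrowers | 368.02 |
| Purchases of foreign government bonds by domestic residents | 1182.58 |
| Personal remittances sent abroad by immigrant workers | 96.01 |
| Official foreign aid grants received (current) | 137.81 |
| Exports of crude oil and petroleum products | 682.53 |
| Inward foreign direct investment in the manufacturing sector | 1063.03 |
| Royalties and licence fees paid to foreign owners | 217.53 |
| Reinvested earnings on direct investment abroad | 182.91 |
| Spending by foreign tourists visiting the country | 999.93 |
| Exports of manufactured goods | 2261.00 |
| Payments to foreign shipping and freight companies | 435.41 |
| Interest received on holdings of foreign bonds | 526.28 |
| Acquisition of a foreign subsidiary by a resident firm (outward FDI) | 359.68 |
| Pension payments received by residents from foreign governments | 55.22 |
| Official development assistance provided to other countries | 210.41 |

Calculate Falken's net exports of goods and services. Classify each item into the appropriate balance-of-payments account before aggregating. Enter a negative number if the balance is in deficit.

1108.05

Goods: 682.53 + 2261.00 - 2182.47 = 761.06
Services: 999.93 - 435.41 - 217.53 = 346.99
Trade balance = 761.06 + 346.99 = 1108.05
(Excluded from the trade balance — financial account: new loans extended by domestic banks to foreign borrowers 368.02, purchases of foreign government bonds by domestic residents 1182.58, inward foreign direct investment in the manufacturing sector 1063.03, acquisition of a foreign subsidiary by a resident firm (outward FDI) 359.68; secondary income: personal remittances sent abroad by immigrant workers 96.01, official foreign aid grants received (current) 137.81, pension payments received by residents from foreign governments 55.22, official development assistance provided to other countries 210.41; primary income: reinvested earnings on direct investment abroad 182.91, interest received on holdings of foreign bonds 526.28.)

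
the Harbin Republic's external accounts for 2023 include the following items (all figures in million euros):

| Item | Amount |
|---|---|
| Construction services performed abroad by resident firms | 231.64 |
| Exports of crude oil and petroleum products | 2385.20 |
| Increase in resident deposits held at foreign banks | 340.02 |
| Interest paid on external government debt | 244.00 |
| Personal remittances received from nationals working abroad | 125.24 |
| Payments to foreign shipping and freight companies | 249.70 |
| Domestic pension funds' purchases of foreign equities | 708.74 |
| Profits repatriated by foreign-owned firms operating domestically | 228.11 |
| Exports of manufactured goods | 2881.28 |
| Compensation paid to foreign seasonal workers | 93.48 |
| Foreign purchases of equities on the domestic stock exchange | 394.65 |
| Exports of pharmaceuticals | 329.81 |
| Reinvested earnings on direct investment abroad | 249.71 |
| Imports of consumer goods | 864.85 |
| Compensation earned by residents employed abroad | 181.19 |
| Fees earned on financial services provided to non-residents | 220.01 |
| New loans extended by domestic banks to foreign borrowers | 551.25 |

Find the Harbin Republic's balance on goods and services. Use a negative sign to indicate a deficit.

4933.39

Goods: 2881.28 + 2385.20 - 864.85 + 329.81 = 4731.44
Services: 220.01 + 231.64 - 249.70 = 201.95
Trade balance = 4731.44 + 201.95 = 4933.39
(Excluded from the trade balance — financial account: increase in resident deposits held at foreign banks 340.02, domestic pension funds' purchases of foreign equities 708.74, foreign purchases of equities on the domestic stock exchange 394.65, new loans extended by domestic banks to foreign borrowers 551.25; primary income: interest paid on external government debt 244.00, profits repatriated by foreign-owned firms operating domestically 228.11, compensation paid to foreign seasonal workers 93.48, reinvested earnings on direct investment abroad 249.71, compensation earned by residents employed abroad 181.19; secondary income: personal remittances received from nationals working abroad 125.24.)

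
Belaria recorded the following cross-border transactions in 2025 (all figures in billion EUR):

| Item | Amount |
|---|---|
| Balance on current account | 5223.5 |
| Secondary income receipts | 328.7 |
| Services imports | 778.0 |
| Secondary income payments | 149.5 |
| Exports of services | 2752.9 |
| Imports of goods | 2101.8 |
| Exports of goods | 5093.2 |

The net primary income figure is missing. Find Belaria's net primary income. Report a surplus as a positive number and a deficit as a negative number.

Current account = goods balance + services balance + net primary income + net secondary income
Sum of the known components = 5145.5
Net primary income = CA - (known components) = 5223.5 - 5145.5 = 78.0

78.0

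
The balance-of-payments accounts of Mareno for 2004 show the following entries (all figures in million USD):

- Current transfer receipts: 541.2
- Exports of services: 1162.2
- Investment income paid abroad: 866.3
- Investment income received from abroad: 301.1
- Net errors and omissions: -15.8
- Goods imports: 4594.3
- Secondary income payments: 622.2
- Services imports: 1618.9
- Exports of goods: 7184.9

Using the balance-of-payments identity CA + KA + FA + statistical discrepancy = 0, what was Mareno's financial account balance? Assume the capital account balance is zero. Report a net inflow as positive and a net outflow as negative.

-1471.9

Goods balance = 7184.9 - 4594.3 = 2590.6
Services balance = 1162.2 - 1618.9 = -456.7
Trade balance (goods + services) = 2590.6 + (-456.7) = 2133.9
Net primary income = 301.1 - 866.3 = -565.2
Net secondary income = 541.2 - 622.2 = -81.0
Current account = 2133.9 + (-565.2) + (-81.0) = 1487.7
Financial account = -(1487.7 + (-15.8)) = -1471.9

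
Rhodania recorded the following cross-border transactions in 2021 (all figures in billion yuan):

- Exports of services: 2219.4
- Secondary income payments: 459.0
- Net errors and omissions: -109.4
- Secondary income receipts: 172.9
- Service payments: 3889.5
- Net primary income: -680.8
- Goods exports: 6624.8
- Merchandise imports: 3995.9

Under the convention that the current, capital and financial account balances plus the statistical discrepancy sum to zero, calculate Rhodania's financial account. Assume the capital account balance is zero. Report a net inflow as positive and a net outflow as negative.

117.5

Goods balance = 6624.8 - 3995.9 = 2628.9
Services balance = 2219.4 - 3889.5 = -1670.1
Trade balance (goods + services) = 2628.9 + (-1670.1) = 958.8
Net primary income = -680.8
Net secondary income = 172.9 - 459.0 = -286.1
Current account = 958.8 + (-680.8) + (-286.1) = -8.1
Financial account = -(-8.1 + (-109.4)) = 117.5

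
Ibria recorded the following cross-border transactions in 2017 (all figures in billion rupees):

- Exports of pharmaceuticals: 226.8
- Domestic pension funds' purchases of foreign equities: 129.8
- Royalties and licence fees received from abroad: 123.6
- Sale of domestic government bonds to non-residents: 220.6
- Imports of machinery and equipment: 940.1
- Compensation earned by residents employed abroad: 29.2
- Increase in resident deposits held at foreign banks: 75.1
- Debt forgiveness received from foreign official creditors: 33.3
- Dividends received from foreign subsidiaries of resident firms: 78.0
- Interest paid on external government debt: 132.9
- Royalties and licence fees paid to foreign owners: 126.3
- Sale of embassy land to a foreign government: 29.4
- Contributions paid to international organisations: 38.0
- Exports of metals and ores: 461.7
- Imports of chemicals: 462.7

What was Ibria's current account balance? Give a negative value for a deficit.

Goods: -462.7 + 226.8 + 461.7 - 940.1 = -714.3
Services: 123.6 - 126.3 = -2.7
Primary income: 29.2 - 132.9 + 78.0 = -25.7
Secondary income: -38.0
Current account = (-714.3) + (-2.7) + (-25.7) + (-38.0) = -780.7
(Excluded from the current account — financial account: domestic pension funds' purchases of foreign equities 129.8, sale of domestic government bonds to non-residents 220.6, increase in resident deposits held at foreign banks 75.1; capital account: debt forgiveness received from foreign official creditors 33.3, sale of embassy land to a foreign government 29.4.)

-780.7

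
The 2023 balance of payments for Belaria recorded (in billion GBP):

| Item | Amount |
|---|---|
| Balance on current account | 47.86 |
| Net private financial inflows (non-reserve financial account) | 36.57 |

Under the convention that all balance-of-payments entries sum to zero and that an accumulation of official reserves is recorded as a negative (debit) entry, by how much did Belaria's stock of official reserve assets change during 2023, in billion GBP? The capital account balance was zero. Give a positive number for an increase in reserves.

84.43

Official reserve transactions balance = -(47.86 + 36.57) = -84.43
An accumulation of reserves is recorded as a debit (negative entry), so the change in the stock of reserves is the negative of that balance.
Change in official reserves = -(-84.43) = 84.43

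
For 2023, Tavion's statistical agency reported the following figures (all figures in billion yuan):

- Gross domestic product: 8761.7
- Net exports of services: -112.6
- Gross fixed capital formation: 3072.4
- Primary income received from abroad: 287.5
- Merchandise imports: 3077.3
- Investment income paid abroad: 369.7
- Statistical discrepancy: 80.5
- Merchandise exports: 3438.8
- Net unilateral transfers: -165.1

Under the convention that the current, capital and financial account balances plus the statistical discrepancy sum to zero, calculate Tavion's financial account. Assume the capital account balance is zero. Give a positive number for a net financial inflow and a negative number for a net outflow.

-82.1

Goods balance = 3438.8 - 3077.3 = 361.5
Services balance = -112.6
Trade balance (goods + services) = 361.5 + (-112.6) = 248.9
Net primary income = 287.5 - 369.7 = -82.2
Net secondary income = -165.1
Current account = 248.9 + (-82.2) + (-165.1) = 1.6
Financial account = -(1.6 + 80.5) = -82.1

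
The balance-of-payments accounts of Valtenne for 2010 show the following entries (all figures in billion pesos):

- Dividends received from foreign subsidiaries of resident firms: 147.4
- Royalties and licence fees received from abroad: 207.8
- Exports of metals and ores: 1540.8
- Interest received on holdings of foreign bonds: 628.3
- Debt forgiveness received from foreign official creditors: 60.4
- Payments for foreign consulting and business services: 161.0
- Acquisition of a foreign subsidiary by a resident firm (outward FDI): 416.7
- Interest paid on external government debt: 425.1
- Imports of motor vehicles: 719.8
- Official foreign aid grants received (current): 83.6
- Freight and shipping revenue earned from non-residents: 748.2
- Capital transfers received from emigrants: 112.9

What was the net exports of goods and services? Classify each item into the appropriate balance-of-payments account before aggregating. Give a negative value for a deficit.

1616.0

Goods: 1540.8 - 719.8 = 821.0
Services: -161.0 + 748.2 + 207.8 = 795.0
Trade balance = 821.0 + 795.0 = 1616.0
(Excluded from the trade balance — primary income: dividends received from foreign subsidiaries of resident firms 147.4, interest received on holdings of foreign bonds 628.3, interest paid on external government debt 425.1; capital account: debt forgiveness received from foreign official creditors 60.4, capital transfers received from emigrants 112.9; financial account: acquisition of a foreign subsidiary by a resident firm (outward FDI) 416.7; secondary income: official foreign aid grants received (current) 83.6.)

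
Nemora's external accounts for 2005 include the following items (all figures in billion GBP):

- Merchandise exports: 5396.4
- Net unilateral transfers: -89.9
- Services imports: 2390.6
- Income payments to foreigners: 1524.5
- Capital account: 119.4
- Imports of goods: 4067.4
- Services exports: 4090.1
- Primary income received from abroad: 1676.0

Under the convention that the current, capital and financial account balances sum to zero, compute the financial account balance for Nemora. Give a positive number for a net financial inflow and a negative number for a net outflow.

Goods balance = 5396.4 - 4067.4 = 1329.0
Services balance = 4090.1 - 2390.6 = 1699.5
Trade balance (goods + services) = 1329.0 + 1699.5 = 3028.5
Net primary income = 1676.0 - 1524.5 = 151.5
Net secondary income = -89.9
Current account = 3028.5 + 151.5 + (-89.9) = 3090.1
Financial account = -(3090.1 + 119.4) = -3209.5

-3209.5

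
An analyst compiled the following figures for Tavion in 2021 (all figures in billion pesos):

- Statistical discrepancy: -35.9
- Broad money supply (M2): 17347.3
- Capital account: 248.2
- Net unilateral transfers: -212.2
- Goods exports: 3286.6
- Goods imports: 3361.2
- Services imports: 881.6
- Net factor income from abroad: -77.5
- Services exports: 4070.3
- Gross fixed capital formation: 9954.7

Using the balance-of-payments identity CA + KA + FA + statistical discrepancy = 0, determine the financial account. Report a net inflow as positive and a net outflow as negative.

Goods balance = 3286.6 - 3361.2 = -74.6
Services balance = 4070.3 - 881.6 = 3188.7
Trade balance (goods + services) = -74.6 + 3188.7 = 3114.1
Net primary income = -77.5
Net secondary income = -212.2
Current account = 3114.1 + (-77.5) + (-212.2) = 2824.4
Financial account = -(2824.4 + 248.2 + (-35.9)) = -3036.7

-3036.7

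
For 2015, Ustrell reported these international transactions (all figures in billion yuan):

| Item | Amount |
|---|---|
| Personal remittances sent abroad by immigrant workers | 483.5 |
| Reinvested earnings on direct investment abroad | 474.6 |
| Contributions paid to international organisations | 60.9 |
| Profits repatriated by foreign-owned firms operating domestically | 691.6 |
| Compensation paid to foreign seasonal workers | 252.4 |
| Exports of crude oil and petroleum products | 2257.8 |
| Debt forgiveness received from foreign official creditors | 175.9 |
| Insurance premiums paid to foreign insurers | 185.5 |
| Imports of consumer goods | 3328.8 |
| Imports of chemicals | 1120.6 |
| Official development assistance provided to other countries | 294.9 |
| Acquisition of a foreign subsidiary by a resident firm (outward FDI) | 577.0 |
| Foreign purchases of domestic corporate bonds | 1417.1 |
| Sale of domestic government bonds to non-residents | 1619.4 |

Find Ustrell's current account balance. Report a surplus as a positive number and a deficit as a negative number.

Goods: 2257.8 - 1120.6 - 3328.8 = -2191.6
Services: -185.5
Primary income: -691.6 + 474.6 - 252.4 = -469.4
Secondary income: -483.5 - 294.9 - 60.9 = -839.3
Current account = (-2191.6) + (-185.5) + (-469.4) + (-839.3) = -3685.8
(Excluded from the current account — capital account: debt forgiveness received from foreign official creditors 175.9; financial account: acquisition of a foreign subsidiary by a resident firm (outward FDI) 577.0, foreign purchases of domestic corporate bonds 1417.1, sale of domestic government bonds to non-residents 1619.4.)

-3685.8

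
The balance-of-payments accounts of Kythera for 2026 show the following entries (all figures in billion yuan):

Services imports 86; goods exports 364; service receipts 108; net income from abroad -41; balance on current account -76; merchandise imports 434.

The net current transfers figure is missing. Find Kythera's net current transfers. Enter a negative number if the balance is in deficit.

Current account = goods balance + services balance + net primary income + net secondary income
Sum of the known components = -89
Net current transfers = CA - (known components) = -76 - (-89) = 13

13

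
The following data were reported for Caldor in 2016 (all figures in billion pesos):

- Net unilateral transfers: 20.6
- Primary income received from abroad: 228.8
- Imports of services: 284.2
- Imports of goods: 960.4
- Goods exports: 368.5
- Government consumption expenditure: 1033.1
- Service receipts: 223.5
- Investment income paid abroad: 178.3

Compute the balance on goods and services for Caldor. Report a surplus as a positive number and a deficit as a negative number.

-652.6

Goods balance = 368.5 - 960.4 = -591.9
Services balance = 223.5 - 284.2 = -60.7
Trade balance (goods + services) = -591.9 + (-60.7) = -652.6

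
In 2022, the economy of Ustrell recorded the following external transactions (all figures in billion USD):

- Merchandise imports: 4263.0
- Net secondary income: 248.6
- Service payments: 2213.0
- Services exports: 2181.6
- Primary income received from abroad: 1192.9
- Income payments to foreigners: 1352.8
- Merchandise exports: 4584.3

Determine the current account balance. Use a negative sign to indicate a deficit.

Goods balance = 4584.3 - 4263.0 = 321.3
Services balance = 2181.6 - 2213.0 = -31.4
Trade balance (goods + services) = 321.3 + (-31.4) = 289.9
Net primary income = 1192.9 - 1352.8 = -159.9
Net secondary income = 248.6
Current account = 289.9 + (-159.9) + 248.6 = 378.6

378.6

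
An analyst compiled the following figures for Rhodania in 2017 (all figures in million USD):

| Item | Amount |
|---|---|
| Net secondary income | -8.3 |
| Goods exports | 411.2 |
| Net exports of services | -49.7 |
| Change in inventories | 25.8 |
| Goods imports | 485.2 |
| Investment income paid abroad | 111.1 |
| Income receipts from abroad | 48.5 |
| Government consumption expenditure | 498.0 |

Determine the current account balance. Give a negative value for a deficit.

Goods balance = 411.2 - 485.2 = -74.0
Services balance = -49.7
Trade balance (goods + services) = -74.0 + (-49.7) = -123.7
Net primary income = 48.5 - 111.1 = -62.6
Net secondary income = -8.3
Current account = -123.7 + (-62.6) + (-8.3) = -194.6

-194.6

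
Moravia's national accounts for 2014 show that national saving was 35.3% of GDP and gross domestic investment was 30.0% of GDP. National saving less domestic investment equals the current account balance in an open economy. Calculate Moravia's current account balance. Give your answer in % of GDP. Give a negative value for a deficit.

CA = S - I = 35.3 - 30.0 = 5.3

5.3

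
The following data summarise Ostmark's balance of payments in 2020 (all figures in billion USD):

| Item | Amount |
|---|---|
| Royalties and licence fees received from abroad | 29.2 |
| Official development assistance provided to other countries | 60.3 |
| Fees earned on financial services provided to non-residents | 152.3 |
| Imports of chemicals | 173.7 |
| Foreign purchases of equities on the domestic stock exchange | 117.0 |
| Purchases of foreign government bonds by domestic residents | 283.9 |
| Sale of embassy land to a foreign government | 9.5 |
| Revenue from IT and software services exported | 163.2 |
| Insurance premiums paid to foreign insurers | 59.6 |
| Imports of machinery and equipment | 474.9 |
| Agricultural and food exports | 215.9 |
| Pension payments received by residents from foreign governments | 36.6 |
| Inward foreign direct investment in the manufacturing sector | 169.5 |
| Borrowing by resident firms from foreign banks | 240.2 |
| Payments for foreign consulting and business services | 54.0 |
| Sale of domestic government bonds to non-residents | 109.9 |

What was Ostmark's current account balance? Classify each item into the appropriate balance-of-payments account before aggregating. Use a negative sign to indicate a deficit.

Goods: -474.9 - 173.7 + 215.9 = -432.7
Services: -59.6 - 54.0 + 29.2 + 152.3 + 163.2 = 231.1
Secondary income: 36.6 - 60.3 = -23.7
Current account = (-432.7) + 231.1 + (-23.7) = -225.3
(Excluded from the current account — financial account: foreign purchases of equities on the domestic stock exchange 117.0, purchases of foreign government bonds by domestic residents 283.9, inward foreign direct investment in the manufacturing sector 169.5, borrowing by resident firms from foreign banks 240.2, sale of domestic government bonds to non-residents 109.9; capital account: sale of embassy land to a foreign government 9.5.)

-225.3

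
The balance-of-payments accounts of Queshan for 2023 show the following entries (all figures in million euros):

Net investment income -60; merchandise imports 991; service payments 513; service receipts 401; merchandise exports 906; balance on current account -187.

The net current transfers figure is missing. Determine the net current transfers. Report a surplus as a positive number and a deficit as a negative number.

70

Current account = goods balance + services balance + net primary income + net secondary income
Sum of the known components = -257
Net current transfers = CA - (known components) = -187 - (-257) = 70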